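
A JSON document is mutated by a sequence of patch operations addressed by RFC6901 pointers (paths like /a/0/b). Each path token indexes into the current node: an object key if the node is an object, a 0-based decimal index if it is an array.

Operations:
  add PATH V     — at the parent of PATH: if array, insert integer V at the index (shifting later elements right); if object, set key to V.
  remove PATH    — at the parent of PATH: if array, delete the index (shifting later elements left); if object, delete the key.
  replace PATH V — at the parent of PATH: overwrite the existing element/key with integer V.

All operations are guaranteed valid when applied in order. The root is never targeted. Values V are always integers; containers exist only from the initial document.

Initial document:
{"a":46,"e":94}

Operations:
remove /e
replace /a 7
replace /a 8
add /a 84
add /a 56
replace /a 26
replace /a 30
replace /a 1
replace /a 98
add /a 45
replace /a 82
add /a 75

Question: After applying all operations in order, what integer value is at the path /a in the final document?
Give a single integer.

After op 1 (remove /e): {"a":46}
After op 2 (replace /a 7): {"a":7}
After op 3 (replace /a 8): {"a":8}
After op 4 (add /a 84): {"a":84}
After op 5 (add /a 56): {"a":56}
After op 6 (replace /a 26): {"a":26}
After op 7 (replace /a 30): {"a":30}
After op 8 (replace /a 1): {"a":1}
After op 9 (replace /a 98): {"a":98}
After op 10 (add /a 45): {"a":45}
After op 11 (replace /a 82): {"a":82}
After op 12 (add /a 75): {"a":75}
Value at /a: 75

Answer: 75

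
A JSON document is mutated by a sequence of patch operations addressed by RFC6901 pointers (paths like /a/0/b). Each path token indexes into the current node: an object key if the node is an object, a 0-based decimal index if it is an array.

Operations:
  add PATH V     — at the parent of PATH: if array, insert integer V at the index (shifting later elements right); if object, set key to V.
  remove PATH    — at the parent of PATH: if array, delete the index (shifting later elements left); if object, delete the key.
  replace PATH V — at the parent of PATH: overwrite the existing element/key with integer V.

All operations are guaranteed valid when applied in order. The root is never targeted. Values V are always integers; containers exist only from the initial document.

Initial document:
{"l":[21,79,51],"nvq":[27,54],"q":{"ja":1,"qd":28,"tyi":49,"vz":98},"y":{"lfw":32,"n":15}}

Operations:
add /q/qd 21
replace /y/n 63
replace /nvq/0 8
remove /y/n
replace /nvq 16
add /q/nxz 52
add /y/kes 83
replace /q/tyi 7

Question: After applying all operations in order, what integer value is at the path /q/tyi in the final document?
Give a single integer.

After op 1 (add /q/qd 21): {"l":[21,79,51],"nvq":[27,54],"q":{"ja":1,"qd":21,"tyi":49,"vz":98},"y":{"lfw":32,"n":15}}
After op 2 (replace /y/n 63): {"l":[21,79,51],"nvq":[27,54],"q":{"ja":1,"qd":21,"tyi":49,"vz":98},"y":{"lfw":32,"n":63}}
After op 3 (replace /nvq/0 8): {"l":[21,79,51],"nvq":[8,54],"q":{"ja":1,"qd":21,"tyi":49,"vz":98},"y":{"lfw":32,"n":63}}
After op 4 (remove /y/n): {"l":[21,79,51],"nvq":[8,54],"q":{"ja":1,"qd":21,"tyi":49,"vz":98},"y":{"lfw":32}}
After op 5 (replace /nvq 16): {"l":[21,79,51],"nvq":16,"q":{"ja":1,"qd":21,"tyi":49,"vz":98},"y":{"lfw":32}}
After op 6 (add /q/nxz 52): {"l":[21,79,51],"nvq":16,"q":{"ja":1,"nxz":52,"qd":21,"tyi":49,"vz":98},"y":{"lfw":32}}
After op 7 (add /y/kes 83): {"l":[21,79,51],"nvq":16,"q":{"ja":1,"nxz":52,"qd":21,"tyi":49,"vz":98},"y":{"kes":83,"lfw":32}}
After op 8 (replace /q/tyi 7): {"l":[21,79,51],"nvq":16,"q":{"ja":1,"nxz":52,"qd":21,"tyi":7,"vz":98},"y":{"kes":83,"lfw":32}}
Value at /q/tyi: 7

Answer: 7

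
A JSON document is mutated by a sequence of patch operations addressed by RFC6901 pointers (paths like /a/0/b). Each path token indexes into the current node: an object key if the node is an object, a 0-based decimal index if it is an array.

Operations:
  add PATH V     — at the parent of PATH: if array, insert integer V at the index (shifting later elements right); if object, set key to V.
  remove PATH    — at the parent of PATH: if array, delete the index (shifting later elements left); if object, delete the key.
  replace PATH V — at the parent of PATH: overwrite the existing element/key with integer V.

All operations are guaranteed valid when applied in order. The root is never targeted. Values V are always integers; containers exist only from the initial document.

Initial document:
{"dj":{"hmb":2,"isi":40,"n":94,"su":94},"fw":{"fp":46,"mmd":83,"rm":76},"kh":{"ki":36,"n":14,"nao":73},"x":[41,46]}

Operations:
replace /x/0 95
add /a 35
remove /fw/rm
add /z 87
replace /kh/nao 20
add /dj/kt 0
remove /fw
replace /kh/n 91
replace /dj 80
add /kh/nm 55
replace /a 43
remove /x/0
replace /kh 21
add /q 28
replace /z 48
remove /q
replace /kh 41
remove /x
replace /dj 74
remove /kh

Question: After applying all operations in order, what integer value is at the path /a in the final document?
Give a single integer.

Answer: 43

Derivation:
After op 1 (replace /x/0 95): {"dj":{"hmb":2,"isi":40,"n":94,"su":94},"fw":{"fp":46,"mmd":83,"rm":76},"kh":{"ki":36,"n":14,"nao":73},"x":[95,46]}
After op 2 (add /a 35): {"a":35,"dj":{"hmb":2,"isi":40,"n":94,"su":94},"fw":{"fp":46,"mmd":83,"rm":76},"kh":{"ki":36,"n":14,"nao":73},"x":[95,46]}
After op 3 (remove /fw/rm): {"a":35,"dj":{"hmb":2,"isi":40,"n":94,"su":94},"fw":{"fp":46,"mmd":83},"kh":{"ki":36,"n":14,"nao":73},"x":[95,46]}
After op 4 (add /z 87): {"a":35,"dj":{"hmb":2,"isi":40,"n":94,"su":94},"fw":{"fp":46,"mmd":83},"kh":{"ki":36,"n":14,"nao":73},"x":[95,46],"z":87}
After op 5 (replace /kh/nao 20): {"a":35,"dj":{"hmb":2,"isi":40,"n":94,"su":94},"fw":{"fp":46,"mmd":83},"kh":{"ki":36,"n":14,"nao":20},"x":[95,46],"z":87}
After op 6 (add /dj/kt 0): {"a":35,"dj":{"hmb":2,"isi":40,"kt":0,"n":94,"su":94},"fw":{"fp":46,"mmd":83},"kh":{"ki":36,"n":14,"nao":20},"x":[95,46],"z":87}
After op 7 (remove /fw): {"a":35,"dj":{"hmb":2,"isi":40,"kt":0,"n":94,"su":94},"kh":{"ki":36,"n":14,"nao":20},"x":[95,46],"z":87}
After op 8 (replace /kh/n 91): {"a":35,"dj":{"hmb":2,"isi":40,"kt":0,"n":94,"su":94},"kh":{"ki":36,"n":91,"nao":20},"x":[95,46],"z":87}
After op 9 (replace /dj 80): {"a":35,"dj":80,"kh":{"ki":36,"n":91,"nao":20},"x":[95,46],"z":87}
After op 10 (add /kh/nm 55): {"a":35,"dj":80,"kh":{"ki":36,"n":91,"nao":20,"nm":55},"x":[95,46],"z":87}
After op 11 (replace /a 43): {"a":43,"dj":80,"kh":{"ki":36,"n":91,"nao":20,"nm":55},"x":[95,46],"z":87}
After op 12 (remove /x/0): {"a":43,"dj":80,"kh":{"ki":36,"n":91,"nao":20,"nm":55},"x":[46],"z":87}
After op 13 (replace /kh 21): {"a":43,"dj":80,"kh":21,"x":[46],"z":87}
After op 14 (add /q 28): {"a":43,"dj":80,"kh":21,"q":28,"x":[46],"z":87}
After op 15 (replace /z 48): {"a":43,"dj":80,"kh":21,"q":28,"x":[46],"z":48}
After op 16 (remove /q): {"a":43,"dj":80,"kh":21,"x":[46],"z":48}
After op 17 (replace /kh 41): {"a":43,"dj":80,"kh":41,"x":[46],"z":48}
After op 18 (remove /x): {"a":43,"dj":80,"kh":41,"z":48}
After op 19 (replace /dj 74): {"a":43,"dj":74,"kh":41,"z":48}
After op 20 (remove /kh): {"a":43,"dj":74,"z":48}
Value at /a: 43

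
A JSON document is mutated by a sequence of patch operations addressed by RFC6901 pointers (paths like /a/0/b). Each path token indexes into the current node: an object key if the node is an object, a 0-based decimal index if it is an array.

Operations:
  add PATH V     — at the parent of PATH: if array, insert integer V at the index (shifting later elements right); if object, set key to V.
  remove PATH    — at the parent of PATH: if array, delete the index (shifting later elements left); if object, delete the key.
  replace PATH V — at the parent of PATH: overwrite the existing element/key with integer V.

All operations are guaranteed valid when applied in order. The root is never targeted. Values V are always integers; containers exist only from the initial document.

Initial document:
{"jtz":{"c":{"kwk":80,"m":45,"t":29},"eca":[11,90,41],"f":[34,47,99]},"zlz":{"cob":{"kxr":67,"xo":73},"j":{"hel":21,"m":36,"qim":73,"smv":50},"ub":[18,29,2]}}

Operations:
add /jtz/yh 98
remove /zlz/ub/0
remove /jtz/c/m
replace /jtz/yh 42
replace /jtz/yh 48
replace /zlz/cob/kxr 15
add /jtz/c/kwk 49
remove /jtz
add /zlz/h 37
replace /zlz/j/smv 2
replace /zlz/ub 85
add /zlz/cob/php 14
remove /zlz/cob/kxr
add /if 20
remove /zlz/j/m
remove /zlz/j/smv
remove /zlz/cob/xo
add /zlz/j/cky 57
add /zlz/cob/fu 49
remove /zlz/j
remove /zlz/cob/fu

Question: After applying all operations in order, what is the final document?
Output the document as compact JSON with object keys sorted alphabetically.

Answer: {"if":20,"zlz":{"cob":{"php":14},"h":37,"ub":85}}

Derivation:
After op 1 (add /jtz/yh 98): {"jtz":{"c":{"kwk":80,"m":45,"t":29},"eca":[11,90,41],"f":[34,47,99],"yh":98},"zlz":{"cob":{"kxr":67,"xo":73},"j":{"hel":21,"m":36,"qim":73,"smv":50},"ub":[18,29,2]}}
After op 2 (remove /zlz/ub/0): {"jtz":{"c":{"kwk":80,"m":45,"t":29},"eca":[11,90,41],"f":[34,47,99],"yh":98},"zlz":{"cob":{"kxr":67,"xo":73},"j":{"hel":21,"m":36,"qim":73,"smv":50},"ub":[29,2]}}
After op 3 (remove /jtz/c/m): {"jtz":{"c":{"kwk":80,"t":29},"eca":[11,90,41],"f":[34,47,99],"yh":98},"zlz":{"cob":{"kxr":67,"xo":73},"j":{"hel":21,"m":36,"qim":73,"smv":50},"ub":[29,2]}}
After op 4 (replace /jtz/yh 42): {"jtz":{"c":{"kwk":80,"t":29},"eca":[11,90,41],"f":[34,47,99],"yh":42},"zlz":{"cob":{"kxr":67,"xo":73},"j":{"hel":21,"m":36,"qim":73,"smv":50},"ub":[29,2]}}
After op 5 (replace /jtz/yh 48): {"jtz":{"c":{"kwk":80,"t":29},"eca":[11,90,41],"f":[34,47,99],"yh":48},"zlz":{"cob":{"kxr":67,"xo":73},"j":{"hel":21,"m":36,"qim":73,"smv":50},"ub":[29,2]}}
After op 6 (replace /zlz/cob/kxr 15): {"jtz":{"c":{"kwk":80,"t":29},"eca":[11,90,41],"f":[34,47,99],"yh":48},"zlz":{"cob":{"kxr":15,"xo":73},"j":{"hel":21,"m":36,"qim":73,"smv":50},"ub":[29,2]}}
After op 7 (add /jtz/c/kwk 49): {"jtz":{"c":{"kwk":49,"t":29},"eca":[11,90,41],"f":[34,47,99],"yh":48},"zlz":{"cob":{"kxr":15,"xo":73},"j":{"hel":21,"m":36,"qim":73,"smv":50},"ub":[29,2]}}
After op 8 (remove /jtz): {"zlz":{"cob":{"kxr":15,"xo":73},"j":{"hel":21,"m":36,"qim":73,"smv":50},"ub":[29,2]}}
After op 9 (add /zlz/h 37): {"zlz":{"cob":{"kxr":15,"xo":73},"h":37,"j":{"hel":21,"m":36,"qim":73,"smv":50},"ub":[29,2]}}
After op 10 (replace /zlz/j/smv 2): {"zlz":{"cob":{"kxr":15,"xo":73},"h":37,"j":{"hel":21,"m":36,"qim":73,"smv":2},"ub":[29,2]}}
After op 11 (replace /zlz/ub 85): {"zlz":{"cob":{"kxr":15,"xo":73},"h":37,"j":{"hel":21,"m":36,"qim":73,"smv":2},"ub":85}}
After op 12 (add /zlz/cob/php 14): {"zlz":{"cob":{"kxr":15,"php":14,"xo":73},"h":37,"j":{"hel":21,"m":36,"qim":73,"smv":2},"ub":85}}
After op 13 (remove /zlz/cob/kxr): {"zlz":{"cob":{"php":14,"xo":73},"h":37,"j":{"hel":21,"m":36,"qim":73,"smv":2},"ub":85}}
After op 14 (add /if 20): {"if":20,"zlz":{"cob":{"php":14,"xo":73},"h":37,"j":{"hel":21,"m":36,"qim":73,"smv":2},"ub":85}}
After op 15 (remove /zlz/j/m): {"if":20,"zlz":{"cob":{"php":14,"xo":73},"h":37,"j":{"hel":21,"qim":73,"smv":2},"ub":85}}
After op 16 (remove /zlz/j/smv): {"if":20,"zlz":{"cob":{"php":14,"xo":73},"h":37,"j":{"hel":21,"qim":73},"ub":85}}
After op 17 (remove /zlz/cob/xo): {"if":20,"zlz":{"cob":{"php":14},"h":37,"j":{"hel":21,"qim":73},"ub":85}}
After op 18 (add /zlz/j/cky 57): {"if":20,"zlz":{"cob":{"php":14},"h":37,"j":{"cky":57,"hel":21,"qim":73},"ub":85}}
After op 19 (add /zlz/cob/fu 49): {"if":20,"zlz":{"cob":{"fu":49,"php":14},"h":37,"j":{"cky":57,"hel":21,"qim":73},"ub":85}}
After op 20 (remove /zlz/j): {"if":20,"zlz":{"cob":{"fu":49,"php":14},"h":37,"ub":85}}
After op 21 (remove /zlz/cob/fu): {"if":20,"zlz":{"cob":{"php":14},"h":37,"ub":85}}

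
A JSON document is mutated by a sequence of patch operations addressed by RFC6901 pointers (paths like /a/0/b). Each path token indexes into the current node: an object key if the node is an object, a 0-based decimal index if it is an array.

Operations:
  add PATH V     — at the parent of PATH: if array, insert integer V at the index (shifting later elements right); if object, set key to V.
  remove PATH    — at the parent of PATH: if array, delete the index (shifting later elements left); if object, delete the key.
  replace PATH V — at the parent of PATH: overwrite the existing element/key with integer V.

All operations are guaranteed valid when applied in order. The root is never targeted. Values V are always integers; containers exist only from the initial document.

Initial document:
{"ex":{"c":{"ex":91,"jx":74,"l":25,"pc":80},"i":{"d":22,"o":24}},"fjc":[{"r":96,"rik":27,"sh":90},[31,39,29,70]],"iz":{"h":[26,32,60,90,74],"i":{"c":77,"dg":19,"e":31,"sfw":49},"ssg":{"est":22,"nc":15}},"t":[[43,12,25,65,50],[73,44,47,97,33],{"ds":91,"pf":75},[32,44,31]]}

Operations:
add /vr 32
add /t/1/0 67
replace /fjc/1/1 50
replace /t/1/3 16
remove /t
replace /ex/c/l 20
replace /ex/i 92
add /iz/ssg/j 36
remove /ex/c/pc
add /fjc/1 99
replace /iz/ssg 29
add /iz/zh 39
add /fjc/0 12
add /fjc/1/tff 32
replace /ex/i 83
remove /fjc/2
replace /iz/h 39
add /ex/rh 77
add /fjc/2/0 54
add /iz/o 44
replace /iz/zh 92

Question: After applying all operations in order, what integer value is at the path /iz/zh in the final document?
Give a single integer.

Answer: 92

Derivation:
After op 1 (add /vr 32): {"ex":{"c":{"ex":91,"jx":74,"l":25,"pc":80},"i":{"d":22,"o":24}},"fjc":[{"r":96,"rik":27,"sh":90},[31,39,29,70]],"iz":{"h":[26,32,60,90,74],"i":{"c":77,"dg":19,"e":31,"sfw":49},"ssg":{"est":22,"nc":15}},"t":[[43,12,25,65,50],[73,44,47,97,33],{"ds":91,"pf":75},[32,44,31]],"vr":32}
After op 2 (add /t/1/0 67): {"ex":{"c":{"ex":91,"jx":74,"l":25,"pc":80},"i":{"d":22,"o":24}},"fjc":[{"r":96,"rik":27,"sh":90},[31,39,29,70]],"iz":{"h":[26,32,60,90,74],"i":{"c":77,"dg":19,"e":31,"sfw":49},"ssg":{"est":22,"nc":15}},"t":[[43,12,25,65,50],[67,73,44,47,97,33],{"ds":91,"pf":75},[32,44,31]],"vr":32}
After op 3 (replace /fjc/1/1 50): {"ex":{"c":{"ex":91,"jx":74,"l":25,"pc":80},"i":{"d":22,"o":24}},"fjc":[{"r":96,"rik":27,"sh":90},[31,50,29,70]],"iz":{"h":[26,32,60,90,74],"i":{"c":77,"dg":19,"e":31,"sfw":49},"ssg":{"est":22,"nc":15}},"t":[[43,12,25,65,50],[67,73,44,47,97,33],{"ds":91,"pf":75},[32,44,31]],"vr":32}
After op 4 (replace /t/1/3 16): {"ex":{"c":{"ex":91,"jx":74,"l":25,"pc":80},"i":{"d":22,"o":24}},"fjc":[{"r":96,"rik":27,"sh":90},[31,50,29,70]],"iz":{"h":[26,32,60,90,74],"i":{"c":77,"dg":19,"e":31,"sfw":49},"ssg":{"est":22,"nc":15}},"t":[[43,12,25,65,50],[67,73,44,16,97,33],{"ds":91,"pf":75},[32,44,31]],"vr":32}
After op 5 (remove /t): {"ex":{"c":{"ex":91,"jx":74,"l":25,"pc":80},"i":{"d":22,"o":24}},"fjc":[{"r":96,"rik":27,"sh":90},[31,50,29,70]],"iz":{"h":[26,32,60,90,74],"i":{"c":77,"dg":19,"e":31,"sfw":49},"ssg":{"est":22,"nc":15}},"vr":32}
After op 6 (replace /ex/c/l 20): {"ex":{"c":{"ex":91,"jx":74,"l":20,"pc":80},"i":{"d":22,"o":24}},"fjc":[{"r":96,"rik":27,"sh":90},[31,50,29,70]],"iz":{"h":[26,32,60,90,74],"i":{"c":77,"dg":19,"e":31,"sfw":49},"ssg":{"est":22,"nc":15}},"vr":32}
After op 7 (replace /ex/i 92): {"ex":{"c":{"ex":91,"jx":74,"l":20,"pc":80},"i":92},"fjc":[{"r":96,"rik":27,"sh":90},[31,50,29,70]],"iz":{"h":[26,32,60,90,74],"i":{"c":77,"dg":19,"e":31,"sfw":49},"ssg":{"est":22,"nc":15}},"vr":32}
After op 8 (add /iz/ssg/j 36): {"ex":{"c":{"ex":91,"jx":74,"l":20,"pc":80},"i":92},"fjc":[{"r":96,"rik":27,"sh":90},[31,50,29,70]],"iz":{"h":[26,32,60,90,74],"i":{"c":77,"dg":19,"e":31,"sfw":49},"ssg":{"est":22,"j":36,"nc":15}},"vr":32}
After op 9 (remove /ex/c/pc): {"ex":{"c":{"ex":91,"jx":74,"l":20},"i":92},"fjc":[{"r":96,"rik":27,"sh":90},[31,50,29,70]],"iz":{"h":[26,32,60,90,74],"i":{"c":77,"dg":19,"e":31,"sfw":49},"ssg":{"est":22,"j":36,"nc":15}},"vr":32}
After op 10 (add /fjc/1 99): {"ex":{"c":{"ex":91,"jx":74,"l":20},"i":92},"fjc":[{"r":96,"rik":27,"sh":90},99,[31,50,29,70]],"iz":{"h":[26,32,60,90,74],"i":{"c":77,"dg":19,"e":31,"sfw":49},"ssg":{"est":22,"j":36,"nc":15}},"vr":32}
After op 11 (replace /iz/ssg 29): {"ex":{"c":{"ex":91,"jx":74,"l":20},"i":92},"fjc":[{"r":96,"rik":27,"sh":90},99,[31,50,29,70]],"iz":{"h":[26,32,60,90,74],"i":{"c":77,"dg":19,"e":31,"sfw":49},"ssg":29},"vr":32}
After op 12 (add /iz/zh 39): {"ex":{"c":{"ex":91,"jx":74,"l":20},"i":92},"fjc":[{"r":96,"rik":27,"sh":90},99,[31,50,29,70]],"iz":{"h":[26,32,60,90,74],"i":{"c":77,"dg":19,"e":31,"sfw":49},"ssg":29,"zh":39},"vr":32}
After op 13 (add /fjc/0 12): {"ex":{"c":{"ex":91,"jx":74,"l":20},"i":92},"fjc":[12,{"r":96,"rik":27,"sh":90},99,[31,50,29,70]],"iz":{"h":[26,32,60,90,74],"i":{"c":77,"dg":19,"e":31,"sfw":49},"ssg":29,"zh":39},"vr":32}
After op 14 (add /fjc/1/tff 32): {"ex":{"c":{"ex":91,"jx":74,"l":20},"i":92},"fjc":[12,{"r":96,"rik":27,"sh":90,"tff":32},99,[31,50,29,70]],"iz":{"h":[26,32,60,90,74],"i":{"c":77,"dg":19,"e":31,"sfw":49},"ssg":29,"zh":39},"vr":32}
After op 15 (replace /ex/i 83): {"ex":{"c":{"ex":91,"jx":74,"l":20},"i":83},"fjc":[12,{"r":96,"rik":27,"sh":90,"tff":32},99,[31,50,29,70]],"iz":{"h":[26,32,60,90,74],"i":{"c":77,"dg":19,"e":31,"sfw":49},"ssg":29,"zh":39},"vr":32}
After op 16 (remove /fjc/2): {"ex":{"c":{"ex":91,"jx":74,"l":20},"i":83},"fjc":[12,{"r":96,"rik":27,"sh":90,"tff":32},[31,50,29,70]],"iz":{"h":[26,32,60,90,74],"i":{"c":77,"dg":19,"e":31,"sfw":49},"ssg":29,"zh":39},"vr":32}
After op 17 (replace /iz/h 39): {"ex":{"c":{"ex":91,"jx":74,"l":20},"i":83},"fjc":[12,{"r":96,"rik":27,"sh":90,"tff":32},[31,50,29,70]],"iz":{"h":39,"i":{"c":77,"dg":19,"e":31,"sfw":49},"ssg":29,"zh":39},"vr":32}
After op 18 (add /ex/rh 77): {"ex":{"c":{"ex":91,"jx":74,"l":20},"i":83,"rh":77},"fjc":[12,{"r":96,"rik":27,"sh":90,"tff":32},[31,50,29,70]],"iz":{"h":39,"i":{"c":77,"dg":19,"e":31,"sfw":49},"ssg":29,"zh":39},"vr":32}
After op 19 (add /fjc/2/0 54): {"ex":{"c":{"ex":91,"jx":74,"l":20},"i":83,"rh":77},"fjc":[12,{"r":96,"rik":27,"sh":90,"tff":32},[54,31,50,29,70]],"iz":{"h":39,"i":{"c":77,"dg":19,"e":31,"sfw":49},"ssg":29,"zh":39},"vr":32}
After op 20 (add /iz/o 44): {"ex":{"c":{"ex":91,"jx":74,"l":20},"i":83,"rh":77},"fjc":[12,{"r":96,"rik":27,"sh":90,"tff":32},[54,31,50,29,70]],"iz":{"h":39,"i":{"c":77,"dg":19,"e":31,"sfw":49},"o":44,"ssg":29,"zh":39},"vr":32}
After op 21 (replace /iz/zh 92): {"ex":{"c":{"ex":91,"jx":74,"l":20},"i":83,"rh":77},"fjc":[12,{"r":96,"rik":27,"sh":90,"tff":32},[54,31,50,29,70]],"iz":{"h":39,"i":{"c":77,"dg":19,"e":31,"sfw":49},"o":44,"ssg":29,"zh":92},"vr":32}
Value at /iz/zh: 92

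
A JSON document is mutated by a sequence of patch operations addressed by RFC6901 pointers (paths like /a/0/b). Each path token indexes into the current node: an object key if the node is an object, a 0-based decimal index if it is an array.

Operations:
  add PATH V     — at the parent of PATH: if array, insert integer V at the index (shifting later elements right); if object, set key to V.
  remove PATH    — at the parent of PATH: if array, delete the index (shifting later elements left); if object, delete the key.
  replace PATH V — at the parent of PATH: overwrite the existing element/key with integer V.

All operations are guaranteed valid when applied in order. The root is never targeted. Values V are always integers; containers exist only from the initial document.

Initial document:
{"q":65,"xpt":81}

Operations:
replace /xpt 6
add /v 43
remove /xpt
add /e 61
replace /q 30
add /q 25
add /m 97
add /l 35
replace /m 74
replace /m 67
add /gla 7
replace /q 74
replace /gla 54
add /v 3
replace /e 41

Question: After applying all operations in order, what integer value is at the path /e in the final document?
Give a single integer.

Answer: 41

Derivation:
After op 1 (replace /xpt 6): {"q":65,"xpt":6}
After op 2 (add /v 43): {"q":65,"v":43,"xpt":6}
After op 3 (remove /xpt): {"q":65,"v":43}
After op 4 (add /e 61): {"e":61,"q":65,"v":43}
After op 5 (replace /q 30): {"e":61,"q":30,"v":43}
After op 6 (add /q 25): {"e":61,"q":25,"v":43}
After op 7 (add /m 97): {"e":61,"m":97,"q":25,"v":43}
After op 8 (add /l 35): {"e":61,"l":35,"m":97,"q":25,"v":43}
After op 9 (replace /m 74): {"e":61,"l":35,"m":74,"q":25,"v":43}
After op 10 (replace /m 67): {"e":61,"l":35,"m":67,"q":25,"v":43}
After op 11 (add /gla 7): {"e":61,"gla":7,"l":35,"m":67,"q":25,"v":43}
After op 12 (replace /q 74): {"e":61,"gla":7,"l":35,"m":67,"q":74,"v":43}
After op 13 (replace /gla 54): {"e":61,"gla":54,"l":35,"m":67,"q":74,"v":43}
After op 14 (add /v 3): {"e":61,"gla":54,"l":35,"m":67,"q":74,"v":3}
After op 15 (replace /e 41): {"e":41,"gla":54,"l":35,"m":67,"q":74,"v":3}
Value at /e: 41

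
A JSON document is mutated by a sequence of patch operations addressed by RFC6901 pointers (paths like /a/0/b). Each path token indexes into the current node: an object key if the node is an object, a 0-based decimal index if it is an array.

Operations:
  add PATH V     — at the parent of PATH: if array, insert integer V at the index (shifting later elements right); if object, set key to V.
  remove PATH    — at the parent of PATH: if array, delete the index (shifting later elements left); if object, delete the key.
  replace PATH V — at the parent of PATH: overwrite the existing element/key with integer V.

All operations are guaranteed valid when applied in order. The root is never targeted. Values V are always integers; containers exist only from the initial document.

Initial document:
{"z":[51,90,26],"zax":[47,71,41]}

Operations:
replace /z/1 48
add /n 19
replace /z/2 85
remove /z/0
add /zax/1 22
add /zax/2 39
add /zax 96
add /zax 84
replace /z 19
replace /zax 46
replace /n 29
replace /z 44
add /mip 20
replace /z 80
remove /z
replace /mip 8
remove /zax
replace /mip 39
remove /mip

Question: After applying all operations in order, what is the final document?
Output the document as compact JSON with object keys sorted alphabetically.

Answer: {"n":29}

Derivation:
After op 1 (replace /z/1 48): {"z":[51,48,26],"zax":[47,71,41]}
After op 2 (add /n 19): {"n":19,"z":[51,48,26],"zax":[47,71,41]}
After op 3 (replace /z/2 85): {"n":19,"z":[51,48,85],"zax":[47,71,41]}
After op 4 (remove /z/0): {"n":19,"z":[48,85],"zax":[47,71,41]}
After op 5 (add /zax/1 22): {"n":19,"z":[48,85],"zax":[47,22,71,41]}
After op 6 (add /zax/2 39): {"n":19,"z":[48,85],"zax":[47,22,39,71,41]}
After op 7 (add /zax 96): {"n":19,"z":[48,85],"zax":96}
After op 8 (add /zax 84): {"n":19,"z":[48,85],"zax":84}
After op 9 (replace /z 19): {"n":19,"z":19,"zax":84}
After op 10 (replace /zax 46): {"n":19,"z":19,"zax":46}
After op 11 (replace /n 29): {"n":29,"z":19,"zax":46}
After op 12 (replace /z 44): {"n":29,"z":44,"zax":46}
After op 13 (add /mip 20): {"mip":20,"n":29,"z":44,"zax":46}
After op 14 (replace /z 80): {"mip":20,"n":29,"z":80,"zax":46}
After op 15 (remove /z): {"mip":20,"n":29,"zax":46}
After op 16 (replace /mip 8): {"mip":8,"n":29,"zax":46}
After op 17 (remove /zax): {"mip":8,"n":29}
After op 18 (replace /mip 39): {"mip":39,"n":29}
After op 19 (remove /mip): {"n":29}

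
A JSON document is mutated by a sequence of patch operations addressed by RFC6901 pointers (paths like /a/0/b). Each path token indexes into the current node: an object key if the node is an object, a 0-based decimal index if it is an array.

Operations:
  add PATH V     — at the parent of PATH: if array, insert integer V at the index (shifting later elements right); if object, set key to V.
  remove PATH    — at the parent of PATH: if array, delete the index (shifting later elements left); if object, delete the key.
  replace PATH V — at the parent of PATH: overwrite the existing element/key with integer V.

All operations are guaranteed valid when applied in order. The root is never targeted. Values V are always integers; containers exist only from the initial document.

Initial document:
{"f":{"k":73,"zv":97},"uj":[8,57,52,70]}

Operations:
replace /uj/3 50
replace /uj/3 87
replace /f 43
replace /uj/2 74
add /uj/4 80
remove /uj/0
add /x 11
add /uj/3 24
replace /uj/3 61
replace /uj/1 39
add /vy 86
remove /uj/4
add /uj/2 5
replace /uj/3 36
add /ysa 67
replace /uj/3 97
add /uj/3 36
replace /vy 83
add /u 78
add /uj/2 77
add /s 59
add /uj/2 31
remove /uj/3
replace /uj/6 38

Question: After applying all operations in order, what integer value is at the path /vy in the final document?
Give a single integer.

Answer: 83

Derivation:
After op 1 (replace /uj/3 50): {"f":{"k":73,"zv":97},"uj":[8,57,52,50]}
After op 2 (replace /uj/3 87): {"f":{"k":73,"zv":97},"uj":[8,57,52,87]}
After op 3 (replace /f 43): {"f":43,"uj":[8,57,52,87]}
After op 4 (replace /uj/2 74): {"f":43,"uj":[8,57,74,87]}
After op 5 (add /uj/4 80): {"f":43,"uj":[8,57,74,87,80]}
After op 6 (remove /uj/0): {"f":43,"uj":[57,74,87,80]}
After op 7 (add /x 11): {"f":43,"uj":[57,74,87,80],"x":11}
After op 8 (add /uj/3 24): {"f":43,"uj":[57,74,87,24,80],"x":11}
After op 9 (replace /uj/3 61): {"f":43,"uj":[57,74,87,61,80],"x":11}
After op 10 (replace /uj/1 39): {"f":43,"uj":[57,39,87,61,80],"x":11}
After op 11 (add /vy 86): {"f":43,"uj":[57,39,87,61,80],"vy":86,"x":11}
After op 12 (remove /uj/4): {"f":43,"uj":[57,39,87,61],"vy":86,"x":11}
After op 13 (add /uj/2 5): {"f":43,"uj":[57,39,5,87,61],"vy":86,"x":11}
After op 14 (replace /uj/3 36): {"f":43,"uj":[57,39,5,36,61],"vy":86,"x":11}
After op 15 (add /ysa 67): {"f":43,"uj":[57,39,5,36,61],"vy":86,"x":11,"ysa":67}
After op 16 (replace /uj/3 97): {"f":43,"uj":[57,39,5,97,61],"vy":86,"x":11,"ysa":67}
After op 17 (add /uj/3 36): {"f":43,"uj":[57,39,5,36,97,61],"vy":86,"x":11,"ysa":67}
After op 18 (replace /vy 83): {"f":43,"uj":[57,39,5,36,97,61],"vy":83,"x":11,"ysa":67}
After op 19 (add /u 78): {"f":43,"u":78,"uj":[57,39,5,36,97,61],"vy":83,"x":11,"ysa":67}
After op 20 (add /uj/2 77): {"f":43,"u":78,"uj":[57,39,77,5,36,97,61],"vy":83,"x":11,"ysa":67}
After op 21 (add /s 59): {"f":43,"s":59,"u":78,"uj":[57,39,77,5,36,97,61],"vy":83,"x":11,"ysa":67}
After op 22 (add /uj/2 31): {"f":43,"s":59,"u":78,"uj":[57,39,31,77,5,36,97,61],"vy":83,"x":11,"ysa":67}
After op 23 (remove /uj/3): {"f":43,"s":59,"u":78,"uj":[57,39,31,5,36,97,61],"vy":83,"x":11,"ysa":67}
After op 24 (replace /uj/6 38): {"f":43,"s":59,"u":78,"uj":[57,39,31,5,36,97,38],"vy":83,"x":11,"ysa":67}
Value at /vy: 83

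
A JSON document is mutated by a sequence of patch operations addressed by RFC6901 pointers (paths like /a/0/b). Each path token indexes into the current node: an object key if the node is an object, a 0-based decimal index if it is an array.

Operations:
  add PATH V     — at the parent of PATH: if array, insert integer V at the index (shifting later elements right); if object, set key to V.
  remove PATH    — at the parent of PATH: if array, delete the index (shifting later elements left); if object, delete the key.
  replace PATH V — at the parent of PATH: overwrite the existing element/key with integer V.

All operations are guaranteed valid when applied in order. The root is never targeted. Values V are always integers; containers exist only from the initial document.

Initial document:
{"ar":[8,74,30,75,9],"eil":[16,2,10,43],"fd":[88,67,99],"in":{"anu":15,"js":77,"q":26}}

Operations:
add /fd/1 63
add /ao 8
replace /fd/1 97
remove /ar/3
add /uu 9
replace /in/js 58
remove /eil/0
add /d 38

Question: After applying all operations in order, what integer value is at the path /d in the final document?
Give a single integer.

After op 1 (add /fd/1 63): {"ar":[8,74,30,75,9],"eil":[16,2,10,43],"fd":[88,63,67,99],"in":{"anu":15,"js":77,"q":26}}
After op 2 (add /ao 8): {"ao":8,"ar":[8,74,30,75,9],"eil":[16,2,10,43],"fd":[88,63,67,99],"in":{"anu":15,"js":77,"q":26}}
After op 3 (replace /fd/1 97): {"ao":8,"ar":[8,74,30,75,9],"eil":[16,2,10,43],"fd":[88,97,67,99],"in":{"anu":15,"js":77,"q":26}}
After op 4 (remove /ar/3): {"ao":8,"ar":[8,74,30,9],"eil":[16,2,10,43],"fd":[88,97,67,99],"in":{"anu":15,"js":77,"q":26}}
After op 5 (add /uu 9): {"ao":8,"ar":[8,74,30,9],"eil":[16,2,10,43],"fd":[88,97,67,99],"in":{"anu":15,"js":77,"q":26},"uu":9}
After op 6 (replace /in/js 58): {"ao":8,"ar":[8,74,30,9],"eil":[16,2,10,43],"fd":[88,97,67,99],"in":{"anu":15,"js":58,"q":26},"uu":9}
After op 7 (remove /eil/0): {"ao":8,"ar":[8,74,30,9],"eil":[2,10,43],"fd":[88,97,67,99],"in":{"anu":15,"js":58,"q":26},"uu":9}
After op 8 (add /d 38): {"ao":8,"ar":[8,74,30,9],"d":38,"eil":[2,10,43],"fd":[88,97,67,99],"in":{"anu":15,"js":58,"q":26},"uu":9}
Value at /d: 38

Answer: 38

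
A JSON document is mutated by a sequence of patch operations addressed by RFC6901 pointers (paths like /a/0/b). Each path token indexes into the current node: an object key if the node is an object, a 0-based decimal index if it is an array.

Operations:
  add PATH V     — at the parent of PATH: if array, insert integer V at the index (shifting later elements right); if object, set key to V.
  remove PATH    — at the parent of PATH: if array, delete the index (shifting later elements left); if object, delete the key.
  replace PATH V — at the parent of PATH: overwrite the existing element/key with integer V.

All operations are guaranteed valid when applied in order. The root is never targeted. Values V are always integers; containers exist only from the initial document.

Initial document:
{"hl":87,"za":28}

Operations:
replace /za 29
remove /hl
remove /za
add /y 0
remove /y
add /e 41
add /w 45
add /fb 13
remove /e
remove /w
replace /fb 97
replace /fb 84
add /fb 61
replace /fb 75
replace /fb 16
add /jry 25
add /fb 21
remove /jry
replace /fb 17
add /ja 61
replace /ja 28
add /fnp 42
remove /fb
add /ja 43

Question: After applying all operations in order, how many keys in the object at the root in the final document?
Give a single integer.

Answer: 2

Derivation:
After op 1 (replace /za 29): {"hl":87,"za":29}
After op 2 (remove /hl): {"za":29}
After op 3 (remove /za): {}
After op 4 (add /y 0): {"y":0}
After op 5 (remove /y): {}
After op 6 (add /e 41): {"e":41}
After op 7 (add /w 45): {"e":41,"w":45}
After op 8 (add /fb 13): {"e":41,"fb":13,"w":45}
After op 9 (remove /e): {"fb":13,"w":45}
After op 10 (remove /w): {"fb":13}
After op 11 (replace /fb 97): {"fb":97}
After op 12 (replace /fb 84): {"fb":84}
After op 13 (add /fb 61): {"fb":61}
After op 14 (replace /fb 75): {"fb":75}
After op 15 (replace /fb 16): {"fb":16}
After op 16 (add /jry 25): {"fb":16,"jry":25}
After op 17 (add /fb 21): {"fb":21,"jry":25}
After op 18 (remove /jry): {"fb":21}
After op 19 (replace /fb 17): {"fb":17}
After op 20 (add /ja 61): {"fb":17,"ja":61}
After op 21 (replace /ja 28): {"fb":17,"ja":28}
After op 22 (add /fnp 42): {"fb":17,"fnp":42,"ja":28}
After op 23 (remove /fb): {"fnp":42,"ja":28}
After op 24 (add /ja 43): {"fnp":42,"ja":43}
Size at the root: 2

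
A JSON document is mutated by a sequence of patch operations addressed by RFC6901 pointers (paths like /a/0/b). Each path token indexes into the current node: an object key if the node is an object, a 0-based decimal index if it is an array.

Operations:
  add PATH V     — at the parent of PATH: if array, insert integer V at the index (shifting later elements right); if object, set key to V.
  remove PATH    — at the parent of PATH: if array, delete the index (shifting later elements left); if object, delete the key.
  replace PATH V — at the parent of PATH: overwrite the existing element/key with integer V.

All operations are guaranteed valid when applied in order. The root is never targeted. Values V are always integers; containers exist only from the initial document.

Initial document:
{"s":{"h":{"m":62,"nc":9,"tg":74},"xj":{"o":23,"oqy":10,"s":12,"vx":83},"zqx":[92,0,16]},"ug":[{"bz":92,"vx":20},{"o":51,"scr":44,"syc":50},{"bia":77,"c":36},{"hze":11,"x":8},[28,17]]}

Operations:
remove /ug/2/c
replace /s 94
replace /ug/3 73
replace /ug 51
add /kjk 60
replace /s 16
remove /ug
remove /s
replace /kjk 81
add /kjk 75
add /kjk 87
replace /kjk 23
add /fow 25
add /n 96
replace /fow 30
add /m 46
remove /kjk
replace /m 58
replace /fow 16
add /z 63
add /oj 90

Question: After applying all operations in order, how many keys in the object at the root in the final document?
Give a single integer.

After op 1 (remove /ug/2/c): {"s":{"h":{"m":62,"nc":9,"tg":74},"xj":{"o":23,"oqy":10,"s":12,"vx":83},"zqx":[92,0,16]},"ug":[{"bz":92,"vx":20},{"o":51,"scr":44,"syc":50},{"bia":77},{"hze":11,"x":8},[28,17]]}
After op 2 (replace /s 94): {"s":94,"ug":[{"bz":92,"vx":20},{"o":51,"scr":44,"syc":50},{"bia":77},{"hze":11,"x":8},[28,17]]}
After op 3 (replace /ug/3 73): {"s":94,"ug":[{"bz":92,"vx":20},{"o":51,"scr":44,"syc":50},{"bia":77},73,[28,17]]}
After op 4 (replace /ug 51): {"s":94,"ug":51}
After op 5 (add /kjk 60): {"kjk":60,"s":94,"ug":51}
After op 6 (replace /s 16): {"kjk":60,"s":16,"ug":51}
After op 7 (remove /ug): {"kjk":60,"s":16}
After op 8 (remove /s): {"kjk":60}
After op 9 (replace /kjk 81): {"kjk":81}
After op 10 (add /kjk 75): {"kjk":75}
After op 11 (add /kjk 87): {"kjk":87}
After op 12 (replace /kjk 23): {"kjk":23}
After op 13 (add /fow 25): {"fow":25,"kjk":23}
After op 14 (add /n 96): {"fow":25,"kjk":23,"n":96}
After op 15 (replace /fow 30): {"fow":30,"kjk":23,"n":96}
After op 16 (add /m 46): {"fow":30,"kjk":23,"m":46,"n":96}
After op 17 (remove /kjk): {"fow":30,"m":46,"n":96}
After op 18 (replace /m 58): {"fow":30,"m":58,"n":96}
After op 19 (replace /fow 16): {"fow":16,"m":58,"n":96}
After op 20 (add /z 63): {"fow":16,"m":58,"n":96,"z":63}
After op 21 (add /oj 90): {"fow":16,"m":58,"n":96,"oj":90,"z":63}
Size at the root: 5

Answer: 5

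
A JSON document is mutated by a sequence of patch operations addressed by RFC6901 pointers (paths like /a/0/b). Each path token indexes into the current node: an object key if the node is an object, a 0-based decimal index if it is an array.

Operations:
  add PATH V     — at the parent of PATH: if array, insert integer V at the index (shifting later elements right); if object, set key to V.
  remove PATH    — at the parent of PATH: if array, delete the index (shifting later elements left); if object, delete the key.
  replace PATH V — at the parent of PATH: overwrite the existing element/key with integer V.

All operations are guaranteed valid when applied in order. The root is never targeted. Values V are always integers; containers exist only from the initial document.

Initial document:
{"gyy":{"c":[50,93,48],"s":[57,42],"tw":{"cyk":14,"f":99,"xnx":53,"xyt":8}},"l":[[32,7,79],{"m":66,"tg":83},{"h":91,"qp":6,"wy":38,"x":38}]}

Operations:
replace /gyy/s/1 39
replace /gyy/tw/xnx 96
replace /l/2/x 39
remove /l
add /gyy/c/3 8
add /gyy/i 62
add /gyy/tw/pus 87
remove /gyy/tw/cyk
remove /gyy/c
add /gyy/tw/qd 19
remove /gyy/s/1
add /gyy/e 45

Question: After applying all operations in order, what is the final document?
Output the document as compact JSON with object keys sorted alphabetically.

Answer: {"gyy":{"e":45,"i":62,"s":[57],"tw":{"f":99,"pus":87,"qd":19,"xnx":96,"xyt":8}}}

Derivation:
After op 1 (replace /gyy/s/1 39): {"gyy":{"c":[50,93,48],"s":[57,39],"tw":{"cyk":14,"f":99,"xnx":53,"xyt":8}},"l":[[32,7,79],{"m":66,"tg":83},{"h":91,"qp":6,"wy":38,"x":38}]}
After op 2 (replace /gyy/tw/xnx 96): {"gyy":{"c":[50,93,48],"s":[57,39],"tw":{"cyk":14,"f":99,"xnx":96,"xyt":8}},"l":[[32,7,79],{"m":66,"tg":83},{"h":91,"qp":6,"wy":38,"x":38}]}
After op 3 (replace /l/2/x 39): {"gyy":{"c":[50,93,48],"s":[57,39],"tw":{"cyk":14,"f":99,"xnx":96,"xyt":8}},"l":[[32,7,79],{"m":66,"tg":83},{"h":91,"qp":6,"wy":38,"x":39}]}
After op 4 (remove /l): {"gyy":{"c":[50,93,48],"s":[57,39],"tw":{"cyk":14,"f":99,"xnx":96,"xyt":8}}}
After op 5 (add /gyy/c/3 8): {"gyy":{"c":[50,93,48,8],"s":[57,39],"tw":{"cyk":14,"f":99,"xnx":96,"xyt":8}}}
After op 6 (add /gyy/i 62): {"gyy":{"c":[50,93,48,8],"i":62,"s":[57,39],"tw":{"cyk":14,"f":99,"xnx":96,"xyt":8}}}
After op 7 (add /gyy/tw/pus 87): {"gyy":{"c":[50,93,48,8],"i":62,"s":[57,39],"tw":{"cyk":14,"f":99,"pus":87,"xnx":96,"xyt":8}}}
After op 8 (remove /gyy/tw/cyk): {"gyy":{"c":[50,93,48,8],"i":62,"s":[57,39],"tw":{"f":99,"pus":87,"xnx":96,"xyt":8}}}
After op 9 (remove /gyy/c): {"gyy":{"i":62,"s":[57,39],"tw":{"f":99,"pus":87,"xnx":96,"xyt":8}}}
After op 10 (add /gyy/tw/qd 19): {"gyy":{"i":62,"s":[57,39],"tw":{"f":99,"pus":87,"qd":19,"xnx":96,"xyt":8}}}
After op 11 (remove /gyy/s/1): {"gyy":{"i":62,"s":[57],"tw":{"f":99,"pus":87,"qd":19,"xnx":96,"xyt":8}}}
After op 12 (add /gyy/e 45): {"gyy":{"e":45,"i":62,"s":[57],"tw":{"f":99,"pus":87,"qd":19,"xnx":96,"xyt":8}}}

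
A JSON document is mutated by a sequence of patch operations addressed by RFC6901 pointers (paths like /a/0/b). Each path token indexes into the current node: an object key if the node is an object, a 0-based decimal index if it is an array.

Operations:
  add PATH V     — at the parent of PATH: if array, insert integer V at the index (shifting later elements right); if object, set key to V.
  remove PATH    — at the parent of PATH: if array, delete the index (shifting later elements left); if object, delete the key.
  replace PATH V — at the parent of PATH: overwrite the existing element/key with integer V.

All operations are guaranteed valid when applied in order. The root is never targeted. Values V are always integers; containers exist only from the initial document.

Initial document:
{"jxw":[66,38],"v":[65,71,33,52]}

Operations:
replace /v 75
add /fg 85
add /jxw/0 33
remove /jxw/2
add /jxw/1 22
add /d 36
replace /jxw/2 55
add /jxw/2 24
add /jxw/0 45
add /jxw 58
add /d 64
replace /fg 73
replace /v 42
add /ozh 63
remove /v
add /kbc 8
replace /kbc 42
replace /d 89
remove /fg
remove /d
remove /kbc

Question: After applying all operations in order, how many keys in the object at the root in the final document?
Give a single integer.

Answer: 2

Derivation:
After op 1 (replace /v 75): {"jxw":[66,38],"v":75}
After op 2 (add /fg 85): {"fg":85,"jxw":[66,38],"v":75}
After op 3 (add /jxw/0 33): {"fg":85,"jxw":[33,66,38],"v":75}
After op 4 (remove /jxw/2): {"fg":85,"jxw":[33,66],"v":75}
After op 5 (add /jxw/1 22): {"fg":85,"jxw":[33,22,66],"v":75}
After op 6 (add /d 36): {"d":36,"fg":85,"jxw":[33,22,66],"v":75}
After op 7 (replace /jxw/2 55): {"d":36,"fg":85,"jxw":[33,22,55],"v":75}
After op 8 (add /jxw/2 24): {"d":36,"fg":85,"jxw":[33,22,24,55],"v":75}
After op 9 (add /jxw/0 45): {"d":36,"fg":85,"jxw":[45,33,22,24,55],"v":75}
After op 10 (add /jxw 58): {"d":36,"fg":85,"jxw":58,"v":75}
After op 11 (add /d 64): {"d":64,"fg":85,"jxw":58,"v":75}
After op 12 (replace /fg 73): {"d":64,"fg":73,"jxw":58,"v":75}
After op 13 (replace /v 42): {"d":64,"fg":73,"jxw":58,"v":42}
After op 14 (add /ozh 63): {"d":64,"fg":73,"jxw":58,"ozh":63,"v":42}
After op 15 (remove /v): {"d":64,"fg":73,"jxw":58,"ozh":63}
After op 16 (add /kbc 8): {"d":64,"fg":73,"jxw":58,"kbc":8,"ozh":63}
After op 17 (replace /kbc 42): {"d":64,"fg":73,"jxw":58,"kbc":42,"ozh":63}
After op 18 (replace /d 89): {"d":89,"fg":73,"jxw":58,"kbc":42,"ozh":63}
After op 19 (remove /fg): {"d":89,"jxw":58,"kbc":42,"ozh":63}
After op 20 (remove /d): {"jxw":58,"kbc":42,"ozh":63}
After op 21 (remove /kbc): {"jxw":58,"ozh":63}
Size at the root: 2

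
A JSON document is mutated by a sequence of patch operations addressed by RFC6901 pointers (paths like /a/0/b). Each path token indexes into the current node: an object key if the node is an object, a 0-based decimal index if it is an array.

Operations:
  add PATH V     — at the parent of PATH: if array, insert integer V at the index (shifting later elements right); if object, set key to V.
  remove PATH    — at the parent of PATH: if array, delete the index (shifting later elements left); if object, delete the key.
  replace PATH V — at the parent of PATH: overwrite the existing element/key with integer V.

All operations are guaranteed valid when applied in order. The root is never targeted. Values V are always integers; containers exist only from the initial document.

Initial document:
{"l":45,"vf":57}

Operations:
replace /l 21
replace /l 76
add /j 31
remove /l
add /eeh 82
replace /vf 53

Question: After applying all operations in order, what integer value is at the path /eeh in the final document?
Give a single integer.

After op 1 (replace /l 21): {"l":21,"vf":57}
After op 2 (replace /l 76): {"l":76,"vf":57}
After op 3 (add /j 31): {"j":31,"l":76,"vf":57}
After op 4 (remove /l): {"j":31,"vf":57}
After op 5 (add /eeh 82): {"eeh":82,"j":31,"vf":57}
After op 6 (replace /vf 53): {"eeh":82,"j":31,"vf":53}
Value at /eeh: 82

Answer: 82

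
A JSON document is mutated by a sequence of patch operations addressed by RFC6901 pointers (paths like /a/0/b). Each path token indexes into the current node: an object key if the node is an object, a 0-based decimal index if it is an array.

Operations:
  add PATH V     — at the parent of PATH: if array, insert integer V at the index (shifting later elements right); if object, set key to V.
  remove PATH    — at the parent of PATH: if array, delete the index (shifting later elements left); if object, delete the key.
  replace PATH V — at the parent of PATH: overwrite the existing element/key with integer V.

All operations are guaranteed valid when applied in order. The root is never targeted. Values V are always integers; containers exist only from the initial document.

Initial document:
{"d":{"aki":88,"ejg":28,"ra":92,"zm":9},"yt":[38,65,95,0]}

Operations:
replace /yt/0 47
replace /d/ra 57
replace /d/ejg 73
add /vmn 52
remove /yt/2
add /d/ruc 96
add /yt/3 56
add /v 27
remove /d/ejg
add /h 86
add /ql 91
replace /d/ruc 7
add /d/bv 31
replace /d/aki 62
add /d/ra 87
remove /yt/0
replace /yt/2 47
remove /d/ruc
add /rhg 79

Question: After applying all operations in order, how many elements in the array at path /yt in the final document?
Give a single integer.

Answer: 3

Derivation:
After op 1 (replace /yt/0 47): {"d":{"aki":88,"ejg":28,"ra":92,"zm":9},"yt":[47,65,95,0]}
After op 2 (replace /d/ra 57): {"d":{"aki":88,"ejg":28,"ra":57,"zm":9},"yt":[47,65,95,0]}
After op 3 (replace /d/ejg 73): {"d":{"aki":88,"ejg":73,"ra":57,"zm":9},"yt":[47,65,95,0]}
After op 4 (add /vmn 52): {"d":{"aki":88,"ejg":73,"ra":57,"zm":9},"vmn":52,"yt":[47,65,95,0]}
After op 5 (remove /yt/2): {"d":{"aki":88,"ejg":73,"ra":57,"zm":9},"vmn":52,"yt":[47,65,0]}
After op 6 (add /d/ruc 96): {"d":{"aki":88,"ejg":73,"ra":57,"ruc":96,"zm":9},"vmn":52,"yt":[47,65,0]}
After op 7 (add /yt/3 56): {"d":{"aki":88,"ejg":73,"ra":57,"ruc":96,"zm":9},"vmn":52,"yt":[47,65,0,56]}
After op 8 (add /v 27): {"d":{"aki":88,"ejg":73,"ra":57,"ruc":96,"zm":9},"v":27,"vmn":52,"yt":[47,65,0,56]}
After op 9 (remove /d/ejg): {"d":{"aki":88,"ra":57,"ruc":96,"zm":9},"v":27,"vmn":52,"yt":[47,65,0,56]}
After op 10 (add /h 86): {"d":{"aki":88,"ra":57,"ruc":96,"zm":9},"h":86,"v":27,"vmn":52,"yt":[47,65,0,56]}
After op 11 (add /ql 91): {"d":{"aki":88,"ra":57,"ruc":96,"zm":9},"h":86,"ql":91,"v":27,"vmn":52,"yt":[47,65,0,56]}
After op 12 (replace /d/ruc 7): {"d":{"aki":88,"ra":57,"ruc":7,"zm":9},"h":86,"ql":91,"v":27,"vmn":52,"yt":[47,65,0,56]}
After op 13 (add /d/bv 31): {"d":{"aki":88,"bv":31,"ra":57,"ruc":7,"zm":9},"h":86,"ql":91,"v":27,"vmn":52,"yt":[47,65,0,56]}
After op 14 (replace /d/aki 62): {"d":{"aki":62,"bv":31,"ra":57,"ruc":7,"zm":9},"h":86,"ql":91,"v":27,"vmn":52,"yt":[47,65,0,56]}
After op 15 (add /d/ra 87): {"d":{"aki":62,"bv":31,"ra":87,"ruc":7,"zm":9},"h":86,"ql":91,"v":27,"vmn":52,"yt":[47,65,0,56]}
After op 16 (remove /yt/0): {"d":{"aki":62,"bv":31,"ra":87,"ruc":7,"zm":9},"h":86,"ql":91,"v":27,"vmn":52,"yt":[65,0,56]}
After op 17 (replace /yt/2 47): {"d":{"aki":62,"bv":31,"ra":87,"ruc":7,"zm":9},"h":86,"ql":91,"v":27,"vmn":52,"yt":[65,0,47]}
After op 18 (remove /d/ruc): {"d":{"aki":62,"bv":31,"ra":87,"zm":9},"h":86,"ql":91,"v":27,"vmn":52,"yt":[65,0,47]}
After op 19 (add /rhg 79): {"d":{"aki":62,"bv":31,"ra":87,"zm":9},"h":86,"ql":91,"rhg":79,"v":27,"vmn":52,"yt":[65,0,47]}
Size at path /yt: 3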